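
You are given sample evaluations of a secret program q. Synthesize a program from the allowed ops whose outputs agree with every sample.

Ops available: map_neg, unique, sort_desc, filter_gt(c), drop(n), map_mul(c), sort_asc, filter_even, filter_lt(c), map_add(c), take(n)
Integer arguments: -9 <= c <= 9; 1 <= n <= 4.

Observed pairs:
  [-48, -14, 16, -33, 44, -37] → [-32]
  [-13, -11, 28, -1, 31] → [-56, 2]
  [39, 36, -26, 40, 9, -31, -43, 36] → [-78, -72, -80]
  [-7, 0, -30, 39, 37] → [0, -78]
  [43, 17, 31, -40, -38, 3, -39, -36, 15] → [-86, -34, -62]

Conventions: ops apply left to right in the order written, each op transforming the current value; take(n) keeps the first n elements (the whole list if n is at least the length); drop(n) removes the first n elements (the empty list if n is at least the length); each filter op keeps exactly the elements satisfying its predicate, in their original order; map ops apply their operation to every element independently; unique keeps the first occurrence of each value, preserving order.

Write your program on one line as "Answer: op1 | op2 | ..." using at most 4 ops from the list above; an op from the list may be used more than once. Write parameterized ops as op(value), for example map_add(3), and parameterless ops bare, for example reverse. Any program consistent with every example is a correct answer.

take(4) | filter_gt(-8) | map_mul(-2) | filter_lt(4)

Check, running the answer program on each example:
  [-48, -14, 16, -33, 44, -37] -> [-48, -14, 16, -33] -> [16] -> [-32] -> [-32]
  [-13, -11, 28, -1, 31] -> [-13, -11, 28, -1] -> [28, -1] -> [-56, 2] -> [-56, 2]
  [39, 36, -26, 40, 9, -31, -43, 36] -> [39, 36, -26, 40] -> [39, 36, 40] -> [-78, -72, -80] -> [-78, -72, -80]
  [-7, 0, -30, 39, 37] -> [-7, 0, -30, 39] -> [-7, 0, 39] -> [14, 0, -78] -> [0, -78]
  [43, 17, 31, -40, -38, 3, -39, -36, 15] -> [43, 17, 31, -40] -> [43, 17, 31] -> [-86, -34, -62] -> [-86, -34, -62]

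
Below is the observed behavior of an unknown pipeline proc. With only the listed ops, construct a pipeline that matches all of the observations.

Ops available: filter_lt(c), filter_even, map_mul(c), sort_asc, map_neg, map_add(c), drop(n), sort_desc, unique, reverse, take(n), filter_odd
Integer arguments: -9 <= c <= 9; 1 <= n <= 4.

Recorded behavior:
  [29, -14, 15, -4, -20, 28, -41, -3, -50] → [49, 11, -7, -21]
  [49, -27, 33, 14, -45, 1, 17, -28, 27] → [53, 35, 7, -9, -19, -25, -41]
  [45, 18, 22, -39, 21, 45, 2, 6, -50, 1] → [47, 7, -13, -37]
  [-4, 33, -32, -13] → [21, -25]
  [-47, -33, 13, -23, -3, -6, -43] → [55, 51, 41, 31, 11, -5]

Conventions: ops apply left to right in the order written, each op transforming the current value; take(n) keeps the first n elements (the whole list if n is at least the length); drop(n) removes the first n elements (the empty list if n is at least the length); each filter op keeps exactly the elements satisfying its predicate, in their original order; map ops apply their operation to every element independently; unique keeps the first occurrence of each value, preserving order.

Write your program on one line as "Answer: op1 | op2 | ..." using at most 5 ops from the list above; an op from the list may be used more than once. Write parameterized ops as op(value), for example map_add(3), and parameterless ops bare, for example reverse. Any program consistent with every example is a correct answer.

unique | sort_asc | map_add(-8) | map_neg | filter_odd

Check, running the answer program on each example:
  [29, -14, 15, -4, -20, 28, -41, -3, -50] -> [29, -14, 15, -4, -20, 28, -41, -3, -50] -> [-50, -41, -20, -14, -4, -3, 15, 28, 29] -> [-58, -49, -28, -22, -12, -11, 7, 20, 21] -> [58, 49, 28, 22, 12, 11, -7, -20, -21] -> [49, 11, -7, -21]
  [49, -27, 33, 14, -45, 1, 17, -28, 27] -> [49, -27, 33, 14, -45, 1, 17, -28, 27] -> [-45, -28, -27, 1, 14, 17, 27, 33, 49] -> [-53, -36, -35, -7, 6, 9, 19, 25, 41] -> [53, 36, 35, 7, -6, -9, -19, -25, -41] -> [53, 35, 7, -9, -19, -25, -41]
  [45, 18, 22, -39, 21, 45, 2, 6, -50, 1] -> [45, 18, 22, -39, 21, 2, 6, -50, 1] -> [-50, -39, 1, 2, 6, 18, 21, 22, 45] -> [-58, -47, -7, -6, -2, 10, 13, 14, 37] -> [58, 47, 7, 6, 2, -10, -13, -14, -37] -> [47, 7, -13, -37]
  [-4, 33, -32, -13] -> [-4, 33, -32, -13] -> [-32, -13, -4, 33] -> [-40, -21, -12, 25] -> [40, 21, 12, -25] -> [21, -25]
  [-47, -33, 13, -23, -3, -6, -43] -> [-47, -33, 13, -23, -3, -6, -43] -> [-47, -43, -33, -23, -6, -3, 13] -> [-55, -51, -41, -31, -14, -11, 5] -> [55, 51, 41, 31, 14, 11, -5] -> [55, 51, 41, 31, 11, -5]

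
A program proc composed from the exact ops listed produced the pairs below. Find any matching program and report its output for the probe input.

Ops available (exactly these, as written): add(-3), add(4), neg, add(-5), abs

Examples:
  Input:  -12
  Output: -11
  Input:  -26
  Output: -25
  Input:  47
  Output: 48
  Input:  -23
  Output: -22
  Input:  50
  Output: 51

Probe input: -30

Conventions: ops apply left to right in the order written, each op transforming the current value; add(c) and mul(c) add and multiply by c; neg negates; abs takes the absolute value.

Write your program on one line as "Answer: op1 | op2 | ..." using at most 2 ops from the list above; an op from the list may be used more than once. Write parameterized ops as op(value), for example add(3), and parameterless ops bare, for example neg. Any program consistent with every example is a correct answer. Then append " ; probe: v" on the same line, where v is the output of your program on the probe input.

add(4) | add(-3) ; probe: -29

Check, running the answer program on each example:
  -12 -> -8 -> -11
  -26 -> -22 -> -25
  47 -> 51 -> 48
  -23 -> -19 -> -22
  50 -> 54 -> 51
  probe: -30 -> -26 -> -29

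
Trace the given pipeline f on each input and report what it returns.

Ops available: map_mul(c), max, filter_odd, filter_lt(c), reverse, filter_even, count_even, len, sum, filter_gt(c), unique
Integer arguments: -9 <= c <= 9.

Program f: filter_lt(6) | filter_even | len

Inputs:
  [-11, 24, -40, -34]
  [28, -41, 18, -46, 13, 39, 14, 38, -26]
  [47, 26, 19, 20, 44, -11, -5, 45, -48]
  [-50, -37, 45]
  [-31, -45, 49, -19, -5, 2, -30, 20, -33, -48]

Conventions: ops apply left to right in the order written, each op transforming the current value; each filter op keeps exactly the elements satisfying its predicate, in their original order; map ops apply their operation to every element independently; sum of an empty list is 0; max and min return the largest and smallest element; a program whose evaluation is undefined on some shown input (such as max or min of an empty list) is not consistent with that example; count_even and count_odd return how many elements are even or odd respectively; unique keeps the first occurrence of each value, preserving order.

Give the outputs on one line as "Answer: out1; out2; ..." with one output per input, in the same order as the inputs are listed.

2; 2; 1; 1; 3

Execution, op by op:
  [-11, 24, -40, -34] -> [-11, -40, -34] -> [-40, -34] -> 2
  [28, -41, 18, -46, 13, 39, 14, 38, -26] -> [-41, -46, -26] -> [-46, -26] -> 2
  [47, 26, 19, 20, 44, -11, -5, 45, -48] -> [-11, -5, -48] -> [-48] -> 1
  [-50, -37, 45] -> [-50, -37] -> [-50] -> 1
  [-31, -45, 49, -19, -5, 2, -30, 20, -33, -48] -> [-31, -45, -19, -5, 2, -30, -33, -48] -> [2, -30, -48] -> 3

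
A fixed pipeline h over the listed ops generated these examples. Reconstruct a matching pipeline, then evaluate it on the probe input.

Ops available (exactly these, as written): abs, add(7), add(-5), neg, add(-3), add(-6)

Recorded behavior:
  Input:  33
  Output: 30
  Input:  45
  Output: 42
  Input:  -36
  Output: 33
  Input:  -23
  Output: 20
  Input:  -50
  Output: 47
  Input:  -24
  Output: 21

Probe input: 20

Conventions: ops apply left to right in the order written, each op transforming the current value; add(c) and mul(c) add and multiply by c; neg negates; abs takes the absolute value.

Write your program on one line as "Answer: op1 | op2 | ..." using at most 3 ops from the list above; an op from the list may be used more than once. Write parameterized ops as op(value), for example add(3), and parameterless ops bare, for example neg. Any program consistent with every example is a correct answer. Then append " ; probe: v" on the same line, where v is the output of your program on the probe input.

abs | add(-3) ; probe: 17

Check, running the answer program on each example:
  33 -> 33 -> 30
  45 -> 45 -> 42
  -36 -> 36 -> 33
  -23 -> 23 -> 20
  -50 -> 50 -> 47
  -24 -> 24 -> 21
  probe: 20 -> 20 -> 17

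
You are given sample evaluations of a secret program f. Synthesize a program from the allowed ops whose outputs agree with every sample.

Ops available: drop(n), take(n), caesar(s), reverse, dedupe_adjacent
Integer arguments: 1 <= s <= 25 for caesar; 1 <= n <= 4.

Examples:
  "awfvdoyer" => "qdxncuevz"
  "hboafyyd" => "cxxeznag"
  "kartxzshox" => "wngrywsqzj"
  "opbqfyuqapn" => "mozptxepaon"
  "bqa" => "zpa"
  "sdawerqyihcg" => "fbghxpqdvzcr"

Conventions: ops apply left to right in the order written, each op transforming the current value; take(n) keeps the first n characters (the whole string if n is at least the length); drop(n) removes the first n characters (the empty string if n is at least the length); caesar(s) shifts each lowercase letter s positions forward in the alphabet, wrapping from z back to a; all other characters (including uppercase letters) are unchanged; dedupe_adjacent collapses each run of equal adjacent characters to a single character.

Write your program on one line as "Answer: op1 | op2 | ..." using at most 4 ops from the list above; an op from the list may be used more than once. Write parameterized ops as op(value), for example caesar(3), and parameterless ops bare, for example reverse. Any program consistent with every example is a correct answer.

caesar(8) | caesar(17) | reverse

Check, running the answer program on each example:
  "awfvdoyer" -> "iendlwgmz" -> "zveucnxdq" -> "qdxncuevz"
  "hboafyyd" -> "pjwinggl" -> "ganzexxc" -> "cxxeznag"
  "kartxzshox" -> "sizbfhapwf" -> "jzqswyrgnw" -> "wngrywsqzj"
  "opbqfyuqapn" -> "wxjyngcyixv" -> "noapextpzom" -> "mozptxepaon"
  "bqa" -> "jyi" -> "apz" -> "zpa"
  "sdawerqyihcg" -> "aliemzygqpko" -> "rczvdqpxhgbf" -> "fbghxpqdvzcr"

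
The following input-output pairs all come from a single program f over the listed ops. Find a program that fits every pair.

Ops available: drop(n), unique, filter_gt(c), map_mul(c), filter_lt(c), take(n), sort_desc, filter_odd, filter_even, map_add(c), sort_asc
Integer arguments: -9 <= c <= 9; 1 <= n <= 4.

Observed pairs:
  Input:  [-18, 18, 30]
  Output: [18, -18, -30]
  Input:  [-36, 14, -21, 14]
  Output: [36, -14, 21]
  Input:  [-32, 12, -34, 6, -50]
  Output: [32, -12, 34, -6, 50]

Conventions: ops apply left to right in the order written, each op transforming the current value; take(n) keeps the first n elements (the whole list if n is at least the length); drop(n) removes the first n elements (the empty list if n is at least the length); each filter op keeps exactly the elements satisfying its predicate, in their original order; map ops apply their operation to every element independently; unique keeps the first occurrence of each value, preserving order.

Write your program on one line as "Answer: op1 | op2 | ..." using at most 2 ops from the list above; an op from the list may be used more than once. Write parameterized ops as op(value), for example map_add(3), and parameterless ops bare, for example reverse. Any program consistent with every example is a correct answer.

map_mul(-1) | unique

Check, running the answer program on each example:
  [-18, 18, 30] -> [18, -18, -30] -> [18, -18, -30]
  [-36, 14, -21, 14] -> [36, -14, 21, -14] -> [36, -14, 21]
  [-32, 12, -34, 6, -50] -> [32, -12, 34, -6, 50] -> [32, -12, 34, -6, 50]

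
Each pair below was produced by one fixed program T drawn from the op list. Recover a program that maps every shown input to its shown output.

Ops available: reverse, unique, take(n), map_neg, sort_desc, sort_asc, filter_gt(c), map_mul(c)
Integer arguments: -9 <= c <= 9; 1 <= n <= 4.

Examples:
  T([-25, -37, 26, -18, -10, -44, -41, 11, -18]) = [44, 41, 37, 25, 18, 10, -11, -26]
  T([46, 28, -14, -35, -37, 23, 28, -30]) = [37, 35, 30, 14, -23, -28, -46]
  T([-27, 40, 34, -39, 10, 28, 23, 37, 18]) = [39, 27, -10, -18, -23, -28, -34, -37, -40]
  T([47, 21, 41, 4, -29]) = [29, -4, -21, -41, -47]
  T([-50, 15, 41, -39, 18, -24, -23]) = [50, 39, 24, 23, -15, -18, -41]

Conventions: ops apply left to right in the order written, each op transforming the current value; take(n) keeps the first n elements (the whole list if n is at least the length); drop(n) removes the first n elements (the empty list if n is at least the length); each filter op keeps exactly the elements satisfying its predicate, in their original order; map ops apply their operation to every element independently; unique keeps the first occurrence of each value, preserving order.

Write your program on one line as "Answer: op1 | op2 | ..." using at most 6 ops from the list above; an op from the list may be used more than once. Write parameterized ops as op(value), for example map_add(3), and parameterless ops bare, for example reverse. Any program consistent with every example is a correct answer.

reverse | sort_desc | map_mul(-1) | unique | reverse

Check, running the answer program on each example:
  [-25, -37, 26, -18, -10, -44, -41, 11, -18] -> [-18, 11, -41, -44, -10, -18, 26, -37, -25] -> [26, 11, -10, -18, -18, -25, -37, -41, -44] -> [-26, -11, 10, 18, 18, 25, 37, 41, 44] -> [-26, -11, 10, 18, 25, 37, 41, 44] -> [44, 41, 37, 25, 18, 10, -11, -26]
  [46, 28, -14, -35, -37, 23, 28, -30] -> [-30, 28, 23, -37, -35, -14, 28, 46] -> [46, 28, 28, 23, -14, -30, -35, -37] -> [-46, -28, -28, -23, 14, 30, 35, 37] -> [-46, -28, -23, 14, 30, 35, 37] -> [37, 35, 30, 14, -23, -28, -46]
  [-27, 40, 34, -39, 10, 28, 23, 37, 18] -> [18, 37, 23, 28, 10, -39, 34, 40, -27] -> [40, 37, 34, 28, 23, 18, 10, -27, -39] -> [-40, -37, -34, -28, -23, -18, -10, 27, 39] -> [-40, -37, -34, -28, -23, -18, -10, 27, 39] -> [39, 27, -10, -18, -23, -28, -34, -37, -40]
  [47, 21, 41, 4, -29] -> [-29, 4, 41, 21, 47] -> [47, 41, 21, 4, -29] -> [-47, -41, -21, -4, 29] -> [-47, -41, -21, -4, 29] -> [29, -4, -21, -41, -47]
  [-50, 15, 41, -39, 18, -24, -23] -> [-23, -24, 18, -39, 41, 15, -50] -> [41, 18, 15, -23, -24, -39, -50] -> [-41, -18, -15, 23, 24, 39, 50] -> [-41, -18, -15, 23, 24, 39, 50] -> [50, 39, 24, 23, -15, -18, -41]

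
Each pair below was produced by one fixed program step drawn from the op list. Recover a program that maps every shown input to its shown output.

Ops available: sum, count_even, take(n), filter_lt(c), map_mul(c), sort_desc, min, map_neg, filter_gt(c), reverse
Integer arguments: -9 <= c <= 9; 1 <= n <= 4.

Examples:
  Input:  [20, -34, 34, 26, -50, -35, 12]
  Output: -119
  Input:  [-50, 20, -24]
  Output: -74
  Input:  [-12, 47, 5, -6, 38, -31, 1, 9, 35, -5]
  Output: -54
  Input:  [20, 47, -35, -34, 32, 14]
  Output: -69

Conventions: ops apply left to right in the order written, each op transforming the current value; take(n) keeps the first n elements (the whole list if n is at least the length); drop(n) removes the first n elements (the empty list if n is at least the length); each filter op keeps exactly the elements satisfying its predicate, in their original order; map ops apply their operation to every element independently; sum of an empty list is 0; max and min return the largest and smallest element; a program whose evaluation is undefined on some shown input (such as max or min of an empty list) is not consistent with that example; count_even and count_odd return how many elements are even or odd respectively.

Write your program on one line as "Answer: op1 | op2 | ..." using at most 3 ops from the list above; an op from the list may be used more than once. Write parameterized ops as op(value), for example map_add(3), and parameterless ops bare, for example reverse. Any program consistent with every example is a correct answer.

filter_lt(-1) | sum

Check, running the answer program on each example:
  [20, -34, 34, 26, -50, -35, 12] -> [-34, -50, -35] -> -119
  [-50, 20, -24] -> [-50, -24] -> -74
  [-12, 47, 5, -6, 38, -31, 1, 9, 35, -5] -> [-12, -6, -31, -5] -> -54
  [20, 47, -35, -34, 32, 14] -> [-35, -34] -> -69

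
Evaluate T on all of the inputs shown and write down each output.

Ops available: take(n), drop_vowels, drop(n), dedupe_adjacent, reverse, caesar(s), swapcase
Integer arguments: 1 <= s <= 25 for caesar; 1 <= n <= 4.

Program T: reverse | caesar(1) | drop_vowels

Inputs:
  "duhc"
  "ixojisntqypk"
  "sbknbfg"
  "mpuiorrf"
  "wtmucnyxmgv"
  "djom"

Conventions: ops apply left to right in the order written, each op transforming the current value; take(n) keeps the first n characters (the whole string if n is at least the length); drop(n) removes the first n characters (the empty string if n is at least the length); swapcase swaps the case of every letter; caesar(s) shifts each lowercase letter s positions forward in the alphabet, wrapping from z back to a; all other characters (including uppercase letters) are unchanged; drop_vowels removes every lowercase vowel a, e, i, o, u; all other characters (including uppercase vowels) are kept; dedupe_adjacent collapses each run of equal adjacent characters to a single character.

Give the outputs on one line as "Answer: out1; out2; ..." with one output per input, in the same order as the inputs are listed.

"dv"; "lqzrtjkpyj"; "hgclct"; "gsspjvqn"; "whnyzdvnx"; "npk"

Execution, op by op:
  "duhc" -> "chud" -> "dive" -> "dv"
  "ixojisntqypk" -> "kpyqtnsijoxi" -> "lqzruotjkpyj" -> "lqzrtjkpyj"
  "sbknbfg" -> "gfbnkbs" -> "hgcolct" -> "hgclct"
  "mpuiorrf" -> "frroiupm" -> "gsspjvqn" -> "gsspjvqn"
  "wtmucnyxmgv" -> "vgmxyncumtw" -> "whnyzodvnux" -> "whnyzdvnx"
  "djom" -> "mojd" -> "npke" -> "npk"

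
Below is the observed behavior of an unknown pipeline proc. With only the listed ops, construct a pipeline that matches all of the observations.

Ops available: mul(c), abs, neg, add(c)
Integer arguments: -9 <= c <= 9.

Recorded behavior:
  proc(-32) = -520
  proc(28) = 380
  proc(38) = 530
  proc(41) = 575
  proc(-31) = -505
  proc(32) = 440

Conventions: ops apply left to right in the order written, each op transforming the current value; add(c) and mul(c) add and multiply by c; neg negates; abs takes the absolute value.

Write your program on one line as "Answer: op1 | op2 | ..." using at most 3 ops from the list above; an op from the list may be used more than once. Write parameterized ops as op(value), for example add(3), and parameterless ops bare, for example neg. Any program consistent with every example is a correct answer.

mul(3) | add(-8) | mul(5)

Check, running the answer program on each example:
  -32 -> -96 -> -104 -> -520
  28 -> 84 -> 76 -> 380
  38 -> 114 -> 106 -> 530
  41 -> 123 -> 115 -> 575
  -31 -> -93 -> -101 -> -505
  32 -> 96 -> 88 -> 440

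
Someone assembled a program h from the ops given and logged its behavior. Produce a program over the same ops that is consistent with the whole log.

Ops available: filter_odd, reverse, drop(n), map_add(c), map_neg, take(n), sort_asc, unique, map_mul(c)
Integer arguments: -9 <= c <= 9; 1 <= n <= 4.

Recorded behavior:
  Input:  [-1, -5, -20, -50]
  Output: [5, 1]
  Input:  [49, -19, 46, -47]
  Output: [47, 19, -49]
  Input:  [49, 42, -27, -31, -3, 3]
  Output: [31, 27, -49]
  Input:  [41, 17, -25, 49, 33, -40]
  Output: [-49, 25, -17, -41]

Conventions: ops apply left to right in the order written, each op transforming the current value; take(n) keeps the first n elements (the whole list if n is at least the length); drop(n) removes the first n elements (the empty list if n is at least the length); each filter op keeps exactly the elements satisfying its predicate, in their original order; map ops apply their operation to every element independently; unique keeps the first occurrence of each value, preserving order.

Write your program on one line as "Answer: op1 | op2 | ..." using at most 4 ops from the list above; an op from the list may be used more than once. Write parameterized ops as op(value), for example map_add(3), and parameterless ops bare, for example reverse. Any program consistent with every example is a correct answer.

take(4) | filter_odd | map_neg | reverse

Check, running the answer program on each example:
  [-1, -5, -20, -50] -> [-1, -5, -20, -50] -> [-1, -5] -> [1, 5] -> [5, 1]
  [49, -19, 46, -47] -> [49, -19, 46, -47] -> [49, -19, -47] -> [-49, 19, 47] -> [47, 19, -49]
  [49, 42, -27, -31, -3, 3] -> [49, 42, -27, -31] -> [49, -27, -31] -> [-49, 27, 31] -> [31, 27, -49]
  [41, 17, -25, 49, 33, -40] -> [41, 17, -25, 49] -> [41, 17, -25, 49] -> [-41, -17, 25, -49] -> [-49, 25, -17, -41]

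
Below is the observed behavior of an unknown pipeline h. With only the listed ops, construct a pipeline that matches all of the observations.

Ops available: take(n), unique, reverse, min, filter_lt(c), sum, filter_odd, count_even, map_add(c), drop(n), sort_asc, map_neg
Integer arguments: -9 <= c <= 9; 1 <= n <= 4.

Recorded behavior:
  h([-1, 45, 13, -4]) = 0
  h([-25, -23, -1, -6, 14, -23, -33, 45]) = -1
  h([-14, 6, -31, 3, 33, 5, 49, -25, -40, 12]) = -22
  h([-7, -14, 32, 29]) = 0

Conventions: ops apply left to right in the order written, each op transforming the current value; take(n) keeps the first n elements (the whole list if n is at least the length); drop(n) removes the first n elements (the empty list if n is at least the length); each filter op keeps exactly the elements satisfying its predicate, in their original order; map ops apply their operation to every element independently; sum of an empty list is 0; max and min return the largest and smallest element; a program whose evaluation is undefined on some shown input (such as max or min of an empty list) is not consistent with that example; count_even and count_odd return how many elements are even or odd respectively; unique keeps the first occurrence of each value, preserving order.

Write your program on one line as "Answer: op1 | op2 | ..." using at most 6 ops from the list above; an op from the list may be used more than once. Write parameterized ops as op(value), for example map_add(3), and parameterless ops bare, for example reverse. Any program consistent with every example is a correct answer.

filter_lt(5) | drop(2) | take(2) | filter_odd | sum

Check, running the answer program on each example:
  [-1, 45, 13, -4] -> [-1, -4] -> [] -> [] -> [] -> 0
  [-25, -23, -1, -6, 14, -23, -33, 45] -> [-25, -23, -1, -6, -23, -33] -> [-1, -6, -23, -33] -> [-1, -6] -> [-1] -> -1
  [-14, 6, -31, 3, 33, 5, 49, -25, -40, 12] -> [-14, -31, 3, -25, -40] -> [3, -25, -40] -> [3, -25] -> [3, -25] -> -22
  [-7, -14, 32, 29] -> [-7, -14] -> [] -> [] -> [] -> 0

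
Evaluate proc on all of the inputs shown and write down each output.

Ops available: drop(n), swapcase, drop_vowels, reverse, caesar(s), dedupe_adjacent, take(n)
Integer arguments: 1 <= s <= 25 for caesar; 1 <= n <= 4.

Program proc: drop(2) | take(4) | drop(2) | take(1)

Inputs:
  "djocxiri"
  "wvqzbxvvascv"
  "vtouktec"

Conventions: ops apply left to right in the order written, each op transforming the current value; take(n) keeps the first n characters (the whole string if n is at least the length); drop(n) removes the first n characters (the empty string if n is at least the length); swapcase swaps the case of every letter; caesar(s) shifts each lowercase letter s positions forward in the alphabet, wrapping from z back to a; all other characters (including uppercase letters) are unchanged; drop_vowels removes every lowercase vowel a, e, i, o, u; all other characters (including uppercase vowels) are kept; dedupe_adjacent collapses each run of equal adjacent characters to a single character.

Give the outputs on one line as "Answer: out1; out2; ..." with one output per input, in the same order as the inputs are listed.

"x"; "b"; "k"

Execution, op by op:
  "djocxiri" -> "ocxiri" -> "ocxi" -> "xi" -> "x"
  "wvqzbxvvascv" -> "qzbxvvascv" -> "qzbx" -> "bx" -> "b"
  "vtouktec" -> "ouktec" -> "oukt" -> "kt" -> "k"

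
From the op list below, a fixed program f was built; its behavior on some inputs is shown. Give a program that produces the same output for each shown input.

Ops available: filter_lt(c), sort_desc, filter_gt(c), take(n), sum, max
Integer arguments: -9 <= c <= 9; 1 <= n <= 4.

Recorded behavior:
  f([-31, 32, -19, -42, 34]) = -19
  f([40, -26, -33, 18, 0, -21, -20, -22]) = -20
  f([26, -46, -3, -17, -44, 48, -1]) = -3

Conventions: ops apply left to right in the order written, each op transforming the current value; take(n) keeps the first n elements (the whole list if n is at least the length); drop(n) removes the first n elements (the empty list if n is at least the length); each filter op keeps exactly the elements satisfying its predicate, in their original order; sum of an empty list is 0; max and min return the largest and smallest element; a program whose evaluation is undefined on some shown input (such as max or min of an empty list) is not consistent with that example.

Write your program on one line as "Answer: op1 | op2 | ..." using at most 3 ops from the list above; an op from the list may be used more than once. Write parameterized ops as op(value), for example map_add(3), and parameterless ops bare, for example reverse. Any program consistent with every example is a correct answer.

filter_lt(-2) | max

Check, running the answer program on each example:
  [-31, 32, -19, -42, 34] -> [-31, -19, -42] -> -19
  [40, -26, -33, 18, 0, -21, -20, -22] -> [-26, -33, -21, -20, -22] -> -20
  [26, -46, -3, -17, -44, 48, -1] -> [-46, -3, -17, -44] -> -3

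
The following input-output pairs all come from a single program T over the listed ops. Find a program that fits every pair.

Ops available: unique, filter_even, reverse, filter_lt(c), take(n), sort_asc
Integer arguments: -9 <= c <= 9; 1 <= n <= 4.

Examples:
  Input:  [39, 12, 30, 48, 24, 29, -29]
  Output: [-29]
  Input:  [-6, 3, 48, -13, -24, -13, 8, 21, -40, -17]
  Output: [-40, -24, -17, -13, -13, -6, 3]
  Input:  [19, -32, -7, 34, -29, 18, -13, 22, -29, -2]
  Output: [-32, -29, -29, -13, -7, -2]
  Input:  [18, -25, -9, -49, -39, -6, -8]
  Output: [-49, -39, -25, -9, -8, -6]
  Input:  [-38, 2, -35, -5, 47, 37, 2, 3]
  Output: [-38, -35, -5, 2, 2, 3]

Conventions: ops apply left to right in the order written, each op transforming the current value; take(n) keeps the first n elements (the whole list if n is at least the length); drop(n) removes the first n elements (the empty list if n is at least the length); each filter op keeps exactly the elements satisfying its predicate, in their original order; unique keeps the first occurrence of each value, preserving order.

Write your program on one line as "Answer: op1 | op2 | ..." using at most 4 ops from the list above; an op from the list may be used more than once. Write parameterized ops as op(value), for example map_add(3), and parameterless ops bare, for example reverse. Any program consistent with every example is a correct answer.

reverse | filter_lt(8) | sort_asc

Check, running the answer program on each example:
  [39, 12, 30, 48, 24, 29, -29] -> [-29, 29, 24, 48, 30, 12, 39] -> [-29] -> [-29]
  [-6, 3, 48, -13, -24, -13, 8, 21, -40, -17] -> [-17, -40, 21, 8, -13, -24, -13, 48, 3, -6] -> [-17, -40, -13, -24, -13, 3, -6] -> [-40, -24, -17, -13, -13, -6, 3]
  [19, -32, -7, 34, -29, 18, -13, 22, -29, -2] -> [-2, -29, 22, -13, 18, -29, 34, -7, -32, 19] -> [-2, -29, -13, -29, -7, -32] -> [-32, -29, -29, -13, -7, -2]
  [18, -25, -9, -49, -39, -6, -8] -> [-8, -6, -39, -49, -9, -25, 18] -> [-8, -6, -39, -49, -9, -25] -> [-49, -39, -25, -9, -8, -6]
  [-38, 2, -35, -5, 47, 37, 2, 3] -> [3, 2, 37, 47, -5, -35, 2, -38] -> [3, 2, -5, -35, 2, -38] -> [-38, -35, -5, 2, 2, 3]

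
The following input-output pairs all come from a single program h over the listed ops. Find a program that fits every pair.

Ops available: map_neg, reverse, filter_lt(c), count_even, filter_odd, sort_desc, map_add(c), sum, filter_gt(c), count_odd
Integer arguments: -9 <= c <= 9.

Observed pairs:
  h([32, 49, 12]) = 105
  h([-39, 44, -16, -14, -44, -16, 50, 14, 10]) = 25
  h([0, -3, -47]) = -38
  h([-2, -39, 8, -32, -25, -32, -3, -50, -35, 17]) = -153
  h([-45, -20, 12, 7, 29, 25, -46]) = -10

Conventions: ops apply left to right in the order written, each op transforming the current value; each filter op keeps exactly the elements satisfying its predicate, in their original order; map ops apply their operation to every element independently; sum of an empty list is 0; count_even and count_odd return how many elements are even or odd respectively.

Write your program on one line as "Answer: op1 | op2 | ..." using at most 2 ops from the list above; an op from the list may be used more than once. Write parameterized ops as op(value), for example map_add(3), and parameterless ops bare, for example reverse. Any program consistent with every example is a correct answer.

map_add(4) | sum

Check, running the answer program on each example:
  [32, 49, 12] -> [36, 53, 16] -> 105
  [-39, 44, -16, -14, -44, -16, 50, 14, 10] -> [-35, 48, -12, -10, -40, -12, 54, 18, 14] -> 25
  [0, -3, -47] -> [4, 1, -43] -> -38
  [-2, -39, 8, -32, -25, -32, -3, -50, -35, 17] -> [2, -35, 12, -28, -21, -28, 1, -46, -31, 21] -> -153
  [-45, -20, 12, 7, 29, 25, -46] -> [-41, -16, 16, 11, 33, 29, -42] -> -10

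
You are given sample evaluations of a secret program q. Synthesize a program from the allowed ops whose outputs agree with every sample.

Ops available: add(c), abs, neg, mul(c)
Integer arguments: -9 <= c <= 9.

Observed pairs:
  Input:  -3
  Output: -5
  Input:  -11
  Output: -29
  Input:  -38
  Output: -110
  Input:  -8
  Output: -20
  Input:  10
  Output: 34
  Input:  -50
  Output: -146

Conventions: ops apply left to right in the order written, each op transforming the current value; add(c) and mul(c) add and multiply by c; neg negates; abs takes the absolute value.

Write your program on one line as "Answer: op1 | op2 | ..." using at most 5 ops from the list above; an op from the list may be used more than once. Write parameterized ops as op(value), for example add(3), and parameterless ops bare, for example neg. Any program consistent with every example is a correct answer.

add(2) | mul(-3) | add(2) | neg

Check, running the answer program on each example:
  -3 -> -1 -> 3 -> 5 -> -5
  -11 -> -9 -> 27 -> 29 -> -29
  -38 -> -36 -> 108 -> 110 -> -110
  -8 -> -6 -> 18 -> 20 -> -20
  10 -> 12 -> -36 -> -34 -> 34
  -50 -> -48 -> 144 -> 146 -> -146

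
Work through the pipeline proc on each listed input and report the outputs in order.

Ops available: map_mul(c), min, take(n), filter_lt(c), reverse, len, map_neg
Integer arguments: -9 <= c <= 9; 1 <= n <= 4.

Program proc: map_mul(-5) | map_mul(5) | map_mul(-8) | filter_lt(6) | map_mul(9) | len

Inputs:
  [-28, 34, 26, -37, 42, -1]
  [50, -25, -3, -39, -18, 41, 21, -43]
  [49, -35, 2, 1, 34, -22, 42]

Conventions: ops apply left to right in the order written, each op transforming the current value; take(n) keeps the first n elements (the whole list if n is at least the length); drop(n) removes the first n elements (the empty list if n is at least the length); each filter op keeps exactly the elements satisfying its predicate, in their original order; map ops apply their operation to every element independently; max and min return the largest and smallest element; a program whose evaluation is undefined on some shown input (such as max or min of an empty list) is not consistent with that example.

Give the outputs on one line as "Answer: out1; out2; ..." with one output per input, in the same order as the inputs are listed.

Execution, op by op:
  [-28, 34, 26, -37, 42, -1] -> [140, -170, -130, 185, -210, 5] -> [700, -850, -650, 925, -1050, 25] -> [-5600, 6800, 5200, -7400, 8400, -200] -> [-5600, -7400, -200] -> [-50400, -66600, -1800] -> 3
  [50, -25, -3, -39, -18, 41, 21, -43] -> [-250, 125, 15, 195, 90, -205, -105, 215] -> [-1250, 625, 75, 975, 450, -1025, -525, 1075] -> [10000, -5000, -600, -7800, -3600, 8200, 4200, -8600] -> [-5000, -600, -7800, -3600, -8600] -> [-45000, -5400, -70200, -32400, -77400] -> 5
  [49, -35, 2, 1, 34, -22, 42] -> [-245, 175, -10, -5, -170, 110, -210] -> [-1225, 875, -50, -25, -850, 550, -1050] -> [9800, -7000, 400, 200, 6800, -4400, 8400] -> [-7000, -4400] -> [-63000, -39600] -> 2

3; 5; 2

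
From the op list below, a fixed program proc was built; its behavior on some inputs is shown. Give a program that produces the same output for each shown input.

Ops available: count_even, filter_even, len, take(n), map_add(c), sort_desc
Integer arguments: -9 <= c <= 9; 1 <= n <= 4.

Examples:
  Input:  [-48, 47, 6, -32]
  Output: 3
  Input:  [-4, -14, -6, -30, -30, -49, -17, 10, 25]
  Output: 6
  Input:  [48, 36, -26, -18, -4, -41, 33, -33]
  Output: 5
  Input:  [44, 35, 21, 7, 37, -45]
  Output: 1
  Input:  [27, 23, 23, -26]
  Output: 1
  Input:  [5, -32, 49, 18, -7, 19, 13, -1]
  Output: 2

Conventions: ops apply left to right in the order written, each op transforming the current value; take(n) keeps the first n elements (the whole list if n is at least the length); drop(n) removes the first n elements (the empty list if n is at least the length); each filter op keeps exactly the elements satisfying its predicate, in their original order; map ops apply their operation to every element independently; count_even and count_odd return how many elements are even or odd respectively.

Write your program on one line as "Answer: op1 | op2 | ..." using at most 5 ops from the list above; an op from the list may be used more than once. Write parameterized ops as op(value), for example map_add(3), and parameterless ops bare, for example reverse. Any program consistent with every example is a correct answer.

sort_desc | filter_even | map_add(-4) | len

Check, running the answer program on each example:
  [-48, 47, 6, -32] -> [47, 6, -32, -48] -> [6, -32, -48] -> [2, -36, -52] -> 3
  [-4, -14, -6, -30, -30, -49, -17, 10, 25] -> [25, 10, -4, -6, -14, -17, -30, -30, -49] -> [10, -4, -6, -14, -30, -30] -> [6, -8, -10, -18, -34, -34] -> 6
  [48, 36, -26, -18, -4, -41, 33, -33] -> [48, 36, 33, -4, -18, -26, -33, -41] -> [48, 36, -4, -18, -26] -> [44, 32, -8, -22, -30] -> 5
  [44, 35, 21, 7, 37, -45] -> [44, 37, 35, 21, 7, -45] -> [44] -> [40] -> 1
  [27, 23, 23, -26] -> [27, 23, 23, -26] -> [-26] -> [-30] -> 1
  [5, -32, 49, 18, -7, 19, 13, -1] -> [49, 19, 18, 13, 5, -1, -7, -32] -> [18, -32] -> [14, -36] -> 2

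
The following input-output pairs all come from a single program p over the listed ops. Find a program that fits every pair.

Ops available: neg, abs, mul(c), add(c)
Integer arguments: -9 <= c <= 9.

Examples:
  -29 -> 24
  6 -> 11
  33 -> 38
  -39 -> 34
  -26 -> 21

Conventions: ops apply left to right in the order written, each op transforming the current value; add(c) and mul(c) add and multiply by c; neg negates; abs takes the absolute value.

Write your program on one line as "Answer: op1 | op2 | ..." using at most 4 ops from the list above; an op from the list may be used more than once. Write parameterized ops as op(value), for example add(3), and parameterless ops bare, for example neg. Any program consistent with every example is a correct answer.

neg | add(-5) | abs

Check, running the answer program on each example:
  -29 -> 29 -> 24 -> 24
  6 -> -6 -> -11 -> 11
  33 -> -33 -> -38 -> 38
  -39 -> 39 -> 34 -> 34
  -26 -> 26 -> 21 -> 21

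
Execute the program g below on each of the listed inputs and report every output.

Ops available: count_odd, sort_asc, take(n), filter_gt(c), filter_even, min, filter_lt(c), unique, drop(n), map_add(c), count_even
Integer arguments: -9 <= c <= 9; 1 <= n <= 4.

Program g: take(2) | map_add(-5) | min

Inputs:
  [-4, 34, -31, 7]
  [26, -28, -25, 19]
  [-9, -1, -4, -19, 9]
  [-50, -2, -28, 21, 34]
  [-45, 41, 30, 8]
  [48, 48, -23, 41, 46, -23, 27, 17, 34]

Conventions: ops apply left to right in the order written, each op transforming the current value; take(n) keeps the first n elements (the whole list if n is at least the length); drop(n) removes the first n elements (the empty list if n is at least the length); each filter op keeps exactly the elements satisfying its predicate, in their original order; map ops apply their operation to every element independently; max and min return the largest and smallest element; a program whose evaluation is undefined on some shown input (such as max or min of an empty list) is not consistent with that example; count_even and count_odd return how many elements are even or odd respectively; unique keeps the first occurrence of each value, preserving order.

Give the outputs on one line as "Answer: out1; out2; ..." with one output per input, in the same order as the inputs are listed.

Execution, op by op:
  [-4, 34, -31, 7] -> [-4, 34] -> [-9, 29] -> -9
  [26, -28, -25, 19] -> [26, -28] -> [21, -33] -> -33
  [-9, -1, -4, -19, 9] -> [-9, -1] -> [-14, -6] -> -14
  [-50, -2, -28, 21, 34] -> [-50, -2] -> [-55, -7] -> -55
  [-45, 41, 30, 8] -> [-45, 41] -> [-50, 36] -> -50
  [48, 48, -23, 41, 46, -23, 27, 17, 34] -> [48, 48] -> [43, 43] -> 43

-9; -33; -14; -55; -50; 43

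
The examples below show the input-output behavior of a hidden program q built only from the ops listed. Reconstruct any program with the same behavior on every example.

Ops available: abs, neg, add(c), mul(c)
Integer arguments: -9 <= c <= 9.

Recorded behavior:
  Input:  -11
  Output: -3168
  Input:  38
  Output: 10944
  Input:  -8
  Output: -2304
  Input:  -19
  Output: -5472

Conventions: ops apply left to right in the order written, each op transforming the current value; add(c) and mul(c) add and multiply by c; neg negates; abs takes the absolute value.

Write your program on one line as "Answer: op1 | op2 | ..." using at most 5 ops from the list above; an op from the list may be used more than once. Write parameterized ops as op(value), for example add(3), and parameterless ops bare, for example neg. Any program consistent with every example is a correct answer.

neg | mul(-8) | mul(6) | mul(-3) | mul(-2)

Check, running the answer program on each example:
  -11 -> 11 -> -88 -> -528 -> 1584 -> -3168
  38 -> -38 -> 304 -> 1824 -> -5472 -> 10944
  -8 -> 8 -> -64 -> -384 -> 1152 -> -2304
  -19 -> 19 -> -152 -> -912 -> 2736 -> -5472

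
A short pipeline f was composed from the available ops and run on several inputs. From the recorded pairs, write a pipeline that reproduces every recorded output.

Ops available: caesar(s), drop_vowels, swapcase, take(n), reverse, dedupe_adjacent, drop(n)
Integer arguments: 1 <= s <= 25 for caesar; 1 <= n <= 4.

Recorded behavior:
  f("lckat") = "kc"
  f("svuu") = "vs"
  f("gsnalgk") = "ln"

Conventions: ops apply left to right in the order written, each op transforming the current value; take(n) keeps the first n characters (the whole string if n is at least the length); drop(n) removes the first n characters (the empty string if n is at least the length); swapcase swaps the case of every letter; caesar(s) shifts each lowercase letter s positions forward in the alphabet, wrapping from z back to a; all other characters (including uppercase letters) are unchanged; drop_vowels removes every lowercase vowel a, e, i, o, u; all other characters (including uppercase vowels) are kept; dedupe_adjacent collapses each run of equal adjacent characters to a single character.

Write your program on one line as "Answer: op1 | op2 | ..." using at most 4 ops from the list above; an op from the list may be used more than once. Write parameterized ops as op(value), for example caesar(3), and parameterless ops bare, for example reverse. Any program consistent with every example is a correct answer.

reverse | drop(2) | drop_vowels | take(2)

Check, running the answer program on each example:
  "lckat" -> "takcl" -> "kcl" -> "kcl" -> "kc"
  "svuu" -> "uuvs" -> "vs" -> "vs" -> "vs"
  "gsnalgk" -> "kglansg" -> "lansg" -> "lnsg" -> "ln"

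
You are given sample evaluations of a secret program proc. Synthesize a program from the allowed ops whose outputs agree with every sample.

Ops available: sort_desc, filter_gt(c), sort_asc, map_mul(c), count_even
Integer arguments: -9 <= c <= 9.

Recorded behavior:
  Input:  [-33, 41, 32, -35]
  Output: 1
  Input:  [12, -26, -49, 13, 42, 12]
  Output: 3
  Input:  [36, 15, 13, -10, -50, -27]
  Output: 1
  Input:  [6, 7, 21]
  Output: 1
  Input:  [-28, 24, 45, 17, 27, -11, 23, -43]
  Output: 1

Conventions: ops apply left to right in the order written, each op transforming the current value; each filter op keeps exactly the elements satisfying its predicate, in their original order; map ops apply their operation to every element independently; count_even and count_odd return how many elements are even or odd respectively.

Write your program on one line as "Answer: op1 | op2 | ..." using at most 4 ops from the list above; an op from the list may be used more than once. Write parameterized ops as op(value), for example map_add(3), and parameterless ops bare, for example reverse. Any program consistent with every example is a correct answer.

filter_gt(-8) | sort_desc | count_even

Check, running the answer program on each example:
  [-33, 41, 32, -35] -> [41, 32] -> [41, 32] -> 1
  [12, -26, -49, 13, 42, 12] -> [12, 13, 42, 12] -> [42, 13, 12, 12] -> 3
  [36, 15, 13, -10, -50, -27] -> [36, 15, 13] -> [36, 15, 13] -> 1
  [6, 7, 21] -> [6, 7, 21] -> [21, 7, 6] -> 1
  [-28, 24, 45, 17, 27, -11, 23, -43] -> [24, 45, 17, 27, 23] -> [45, 27, 24, 23, 17] -> 1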